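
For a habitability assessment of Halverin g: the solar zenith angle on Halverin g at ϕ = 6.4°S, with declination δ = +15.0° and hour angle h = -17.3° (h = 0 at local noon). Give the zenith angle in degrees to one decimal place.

cos θ_z = sin ϕ sin δ + cos ϕ cos δ cos h = -0.028850 + 0.916481 = 0.887631.
θ_z = arccos(0.887631) = 27.4°.

θ_z = 27.4°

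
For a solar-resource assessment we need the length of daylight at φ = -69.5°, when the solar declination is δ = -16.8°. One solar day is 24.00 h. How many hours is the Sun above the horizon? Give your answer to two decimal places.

cos H₀ = −tan φ · tan δ = −tan(-69.5°) × tan(-16.800°) = -0.8075, so H₀ = 2.5107 rad = 143.85°.
Daylight = 2H₀/(2π) × 24.00 h = (2.5107/π) × 24.00 = 19.18 h.

19.18 h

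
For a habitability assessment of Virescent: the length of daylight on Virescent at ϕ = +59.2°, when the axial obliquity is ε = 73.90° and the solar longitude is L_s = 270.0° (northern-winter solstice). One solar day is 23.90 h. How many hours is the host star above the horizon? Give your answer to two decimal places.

0.00 h

Solar declination: sin δ = sin ε · sin L_s = sin 73.90° × sin 270.0° = -0.96078, so δ = -73.900°.
cos h₀ = −tan ϕ · tan δ = 5.8119 ≥ 1, so the host star never rises (polar night) and h₀ = 0.
Daylight = 2h₀/(2π) × 23.90 h = (0.0000/π) × 23.90 = 0.00 h.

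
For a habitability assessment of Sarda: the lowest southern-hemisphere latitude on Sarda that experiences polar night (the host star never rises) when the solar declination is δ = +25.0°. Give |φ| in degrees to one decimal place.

Polar night requires cos H₀ = −tan φ tan δ ≥ 1, i.e. tan φ tan δ ≤ −1.
The boundary is |tan φ| · |tan δ| = 1, so |φ| = 90° − |δ| = 90° − 25.0° = 65.0° in the southern hemisphere.

|φ| = 65.0°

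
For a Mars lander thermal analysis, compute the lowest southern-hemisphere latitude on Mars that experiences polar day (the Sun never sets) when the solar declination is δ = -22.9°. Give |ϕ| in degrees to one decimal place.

Polar day requires cos h₀ = −tan ϕ tan δ ≤ −1, i.e. tan ϕ tan δ ≥ 1.
The boundary is |tan ϕ| · |tan δ| = 1, so |ϕ| = 90° − |δ| = 90° − 22.9° = 67.1° in the southern hemisphere.

|ϕ| = 67.1°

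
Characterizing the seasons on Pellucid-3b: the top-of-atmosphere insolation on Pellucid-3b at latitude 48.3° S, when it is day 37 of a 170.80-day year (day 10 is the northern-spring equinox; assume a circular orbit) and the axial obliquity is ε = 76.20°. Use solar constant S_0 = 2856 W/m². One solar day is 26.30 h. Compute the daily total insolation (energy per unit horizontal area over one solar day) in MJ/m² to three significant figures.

0.00 MJ/m²

Solar longitude: L_s = 360° × (37 − 10)/170.80 = 56.909°.
sin δ = sin 76.20° × sin 56.909° = 0.81362, so δ = +54.451°.
cos h₀ = −tan(-48.3°) tan(+54.451°) = 1.5707 ≥ 1 ⇒ polar night, h₀ = 0 and Q̄ = 0.
Daily total = Q̄ × 26.30 h × 3600 s/h = 0.00 MJ/m².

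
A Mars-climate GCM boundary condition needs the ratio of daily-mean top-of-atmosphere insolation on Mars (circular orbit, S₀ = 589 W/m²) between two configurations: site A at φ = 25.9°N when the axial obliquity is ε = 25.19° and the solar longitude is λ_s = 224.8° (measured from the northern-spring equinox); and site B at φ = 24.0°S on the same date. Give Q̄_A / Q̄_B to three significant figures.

Q̄_A / Q̄_B ≈ 0.618

— Configuration A (φ=+25.9°):
Solar declination: sin δ = sin ε · sin λ_s = sin 25.19° × sin 224.8° = -0.29991, so δ = -17.452°.
cos H₀ = −tan(+25.9°) tan(-17.452°) = 0.1527, H₀ = 1.4175 rad.
Bracket: H₀ sin φ sin δ + cos φ cos δ sin H₀ = 1.4175×0.43680×-0.29991 + 0.89956×0.95397×0.98828 = -0.185693 + 0.848096 = 0.662403.
Q̄ = (S₀/π) × [bracket] = (589/π) × 0.662403 = 124.19 W/m².
— Configuration B (φ=-24.0°):
cos H₀ = −tan(-24.0°) tan(-17.452°) = -0.1400, H₀ = 1.7112 rad.
Bracket: H₀ sin φ sin δ + cos φ cos δ sin H₀ = 1.7112×-0.40674×-0.29991 + 0.91355×0.95397×0.99016 = 0.208741 + 0.862924 = 1.071665.
Q̄ = (S₀/π) × [bracket] = (589/π) × 1.071665 = 200.92 W/m².
Ratio Q̄_A / Q̄_B = 124.19 / 200.92 = 0.6181.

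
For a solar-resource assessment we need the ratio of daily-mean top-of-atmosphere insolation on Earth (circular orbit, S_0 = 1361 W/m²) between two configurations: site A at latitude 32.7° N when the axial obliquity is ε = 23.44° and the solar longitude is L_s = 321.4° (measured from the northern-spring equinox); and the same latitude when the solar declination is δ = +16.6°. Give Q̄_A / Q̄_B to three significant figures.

Q̄_A / Q̄_B ≈ 0.579

— Configuration A (ϕ=+32.7°):
Solar declination: sin δ = sin ε · sin L_s = sin 23.44° × sin 321.4° = -0.24817, so δ = -14.369°.
cos h₀ = −tan(+32.7°) tan(-14.369°) = 0.1645, h₀ = 1.4056 rad.
Bracket: h₀ sin ϕ sin δ + cos ϕ cos δ sin h₀ = 1.4056×0.54024×-0.24817 + 0.84151×0.96872×0.98638 = -0.188451 + 0.804085 = 0.615634.
Q̄ = (S_0/π) × [bracket] = (1361/π) × 0.615634 = 266.70 W/m².
— Configuration B (ϕ=+32.7°):
cos h₀ = −tan(+32.7°) tan(+16.600°) = -0.1914, h₀ = 1.7634 rad.
Bracket: h₀ sin ϕ sin δ + cos ϕ cos δ sin h₀ = 1.7634×0.54024×0.28569 + 0.84151×0.95832×0.98152 = 0.272165 + 0.791533 = 1.063698.
Q̄ = (S_0/π) × [bracket] = (1361/π) × 1.063698 = 460.81 W/m².
Ratio Q̄_A / Q̄_B = 266.70 / 460.81 = 0.5788.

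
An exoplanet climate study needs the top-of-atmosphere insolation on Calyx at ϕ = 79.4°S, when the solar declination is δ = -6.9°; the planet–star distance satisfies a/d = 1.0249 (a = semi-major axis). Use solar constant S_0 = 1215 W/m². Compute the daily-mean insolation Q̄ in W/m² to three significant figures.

cos h₀ = −tan(-79.4°) tan(-6.900°) = -0.6466, h₀ = 2.2740 rad.
Bracket: h₀ sin ϕ sin δ + cos ϕ cos δ sin h₀ = 2.2740×-0.98294×-0.12014 + 0.18395×0.99276×0.76280 = 0.268538 + 0.139301 = 0.407839.
Inverse-square distance factor (a/d)² = 1.0249² = 1.050420.
Q̄ = (S_0/π) × 1.050420 × [bracket] = (1215/π) × 1.050420 × 0.407839 = 165.7 W/m².

Q̄ ≈ 166 W/m²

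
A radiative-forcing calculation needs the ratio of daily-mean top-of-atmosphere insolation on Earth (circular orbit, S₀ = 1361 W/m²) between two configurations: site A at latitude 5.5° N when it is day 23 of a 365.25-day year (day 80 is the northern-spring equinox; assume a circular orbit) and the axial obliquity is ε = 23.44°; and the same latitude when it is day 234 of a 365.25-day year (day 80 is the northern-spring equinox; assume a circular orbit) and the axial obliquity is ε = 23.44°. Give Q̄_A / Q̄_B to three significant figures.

Q̄_A / Q̄_B ≈ 0.885

— Configuration A (φ=+5.5°):
Solar longitude: λ_s = 360° × (23 − 80)/365.25 = -56.181°, i.e. -56.181° + 360° = 303.819°.
sin δ = sin 23.44° × sin 303.819° = -0.33048, so δ = -19.298°.
cos H₀ = −tan(+5.5°) tan(-19.298°) = 0.0337, H₀ = 1.5371 rad.
Bracket: H₀ sin φ sin δ + cos φ cos δ sin H₀ = 1.5371×0.09585×-0.33048 + 0.99540×0.94381×0.99943 = -0.048690 + 0.938933 = 0.890243.
Q̄ = (S₀/π) × [bracket] = (1361/π) × 0.890243 = 385.67 W/m².
— Configuration B (φ=+5.5°):
Solar longitude: λ_s = 360° × (234 − 80)/365.25 = 151.786°.
sin δ = sin 23.44° × sin 151.786° = 0.18806, so δ = +10.839°.
cos H₀ = −tan(+5.5°) tan(+10.839°) = -0.0184, H₀ = 1.5892 rad.
Bracket: H₀ sin φ sin δ + cos φ cos δ sin H₀ = 1.5892×0.09585×0.18806 + 0.99540×0.98216×0.99983 = 0.028646 + 0.977476 = 1.006122.
Q̄ = (S₀/π) × [bracket] = (1361/π) × 1.006122 = 435.87 W/m².
Ratio Q̄_A / Q̄_B = 385.67 / 435.87 = 0.8848.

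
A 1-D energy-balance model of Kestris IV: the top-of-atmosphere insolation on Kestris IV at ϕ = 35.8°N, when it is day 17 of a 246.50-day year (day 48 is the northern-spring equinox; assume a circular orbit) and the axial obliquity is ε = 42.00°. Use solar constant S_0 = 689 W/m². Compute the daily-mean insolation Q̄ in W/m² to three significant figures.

Q̄ ≈ 72.7 W/m²

Solar longitude: L_s = 360° × (17 − 48)/246.50 = -45.274°, i.e. -45.274° + 360° = 314.726°.
sin δ = sin 42.00° × sin 314.726° = -0.47540, so δ = -28.386°.
cos h₀ = −tan(+35.8°) tan(-28.386°) = 0.3897, h₀ = 1.1705 rad.
Bracket: h₀ sin ϕ sin δ + cos ϕ cos δ sin h₀ = 1.1705×0.58496×-0.47540 + 0.81106×0.87977×0.92093 = -0.325504 + 0.657126 = 0.331622.
Q̄ = (S_0/π) × [bracket] = (689/π) × 0.331622 = 72.73 W/m².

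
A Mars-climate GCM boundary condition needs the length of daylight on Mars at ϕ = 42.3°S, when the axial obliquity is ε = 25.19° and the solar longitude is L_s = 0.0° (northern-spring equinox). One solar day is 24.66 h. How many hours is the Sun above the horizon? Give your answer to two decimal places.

Solar declination: sin δ = sin ε · sin L_s = sin 25.19° × sin 0.0° = 0.00000, so δ = +0.000°.
cos h₀ = −tan ϕ · tan δ = −tan(-42.3°) × tan(+0.000°) = 0.0000, so h₀ = 1.5708 rad = 90.00°.
Daylight = 2h₀/(2π) × 24.66 h = (1.5708/π) × 24.66 = 12.33 h.

12.33 h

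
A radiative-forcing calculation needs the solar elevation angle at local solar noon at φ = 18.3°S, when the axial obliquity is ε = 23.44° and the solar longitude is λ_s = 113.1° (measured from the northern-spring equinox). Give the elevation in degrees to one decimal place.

Solar declination: sin δ = sin ε · sin λ_s = sin 23.44° × sin 113.1° = 0.36589, so δ = +21.463°.
At local noon the hour angle is zero, so the zenith angle equals |φ − δ| = |-18.3° − (+21.463°)| = 39.763°.
Elevation = 90° − 39.763° = 50.2°.

50.2°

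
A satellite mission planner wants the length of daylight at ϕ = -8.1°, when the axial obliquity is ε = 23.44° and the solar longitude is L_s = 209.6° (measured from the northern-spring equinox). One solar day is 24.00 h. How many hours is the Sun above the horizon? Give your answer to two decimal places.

Solar declination: sin δ = sin ε · sin L_s = sin 23.44° × sin 209.6° = -0.19648, so δ = -11.331°.
cos h₀ = −tan ϕ · tan δ = −tan(-8.1°) × tan(-11.331°) = -0.0285, so h₀ = 1.5993 rad = 91.63°.
Daylight = 2h₀/(2π) × 24.00 h = (1.5993/π) × 24.00 = 12.22 h.

12.22 h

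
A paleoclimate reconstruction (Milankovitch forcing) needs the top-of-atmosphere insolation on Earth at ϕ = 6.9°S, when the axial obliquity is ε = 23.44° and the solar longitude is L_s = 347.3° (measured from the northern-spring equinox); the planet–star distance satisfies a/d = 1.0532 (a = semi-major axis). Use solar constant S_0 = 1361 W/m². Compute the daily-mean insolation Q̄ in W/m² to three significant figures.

Q̄ ≈ 483 W/m²

Solar declination: sin δ = sin ε · sin L_s = sin 23.44° × sin 347.3° = -0.08745, so δ = -5.017°.
cos h₀ = −tan(-6.9°) tan(-5.017°) = -0.0106, h₀ = 1.5814 rad.
Bracket: h₀ sin ϕ sin δ + cos ϕ cos δ sin h₀ = 1.5814×-0.12014×-0.08745 + 0.99276×0.99617×0.99994 = 0.016615 + 0.988898 = 1.005513.
Inverse-square distance factor (a/d)² = 1.0532² = 1.109230.
Q̄ = (S_0/π) × 1.109230 × [bracket] = (1361/π) × 1.109230 × 1.005513 = 483.2 W/m².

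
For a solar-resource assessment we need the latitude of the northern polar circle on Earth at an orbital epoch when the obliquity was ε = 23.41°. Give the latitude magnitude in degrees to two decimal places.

66.59°

The polar circle is the lowest latitude that experiences at least one full rotation of continuous daylight at the northern-summer solstice; it lies at |φ| = 90° − ε = 90° − 23.41° = 66.59°.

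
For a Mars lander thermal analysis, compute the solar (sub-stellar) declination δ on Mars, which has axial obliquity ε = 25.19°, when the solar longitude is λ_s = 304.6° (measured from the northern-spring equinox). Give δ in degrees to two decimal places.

sin δ = sin ε · sin λ_s = sin 25.19° × sin 304.6° = -0.350344.
δ = arcsin(-0.350344) = -20.51°.

δ = -20.51°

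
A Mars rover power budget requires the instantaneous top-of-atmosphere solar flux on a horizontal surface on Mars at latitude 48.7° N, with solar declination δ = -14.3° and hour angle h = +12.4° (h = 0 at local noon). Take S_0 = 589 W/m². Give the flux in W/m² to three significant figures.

259 W/m²

cos θ_z = sin ϕ sin δ + cos ϕ cos δ cos h = -0.185561 + 0.624633 = 0.439072.
Flux = S_0 · cos θ_z = 589 × 0.439072 = 258.6 W/m².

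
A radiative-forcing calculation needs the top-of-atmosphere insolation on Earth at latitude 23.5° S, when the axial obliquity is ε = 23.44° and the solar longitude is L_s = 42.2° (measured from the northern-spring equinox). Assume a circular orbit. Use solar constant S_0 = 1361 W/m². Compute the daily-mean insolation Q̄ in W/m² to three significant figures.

Solar declination: sin δ = sin ε · sin L_s = sin 23.44° × sin 42.2° = 0.26720, so δ = +15.498°.
cos h₀ = −tan(-23.5°) tan(+15.498°) = 0.1206, h₀ = 1.4499 rad.
Bracket: h₀ sin ϕ sin δ + cos ϕ cos δ sin h₀ = 1.4499×-0.39875×0.26720 + 0.91706×0.96364×0.99271 = -0.154481 + 0.877273 = 0.722792.
Q̄ = (S_0/π) × [bracket] = (1361/π) × 0.722792 = 313.1 W/m².

Q̄ ≈ 313 W/m²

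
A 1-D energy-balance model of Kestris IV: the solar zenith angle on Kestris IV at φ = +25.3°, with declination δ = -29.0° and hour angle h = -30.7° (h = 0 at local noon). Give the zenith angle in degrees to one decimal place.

cos θ_z = sin φ sin δ + cos φ cos δ cos h = -0.207187 + 0.679910 = 0.472723.
θ_z = arccos(0.472723) = 61.8°.

θ_z = 61.8°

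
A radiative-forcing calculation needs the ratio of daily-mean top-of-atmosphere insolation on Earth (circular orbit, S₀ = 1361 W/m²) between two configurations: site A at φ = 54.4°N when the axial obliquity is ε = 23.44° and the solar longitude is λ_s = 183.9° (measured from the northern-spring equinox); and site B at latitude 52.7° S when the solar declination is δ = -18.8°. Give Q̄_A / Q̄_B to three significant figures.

— Configuration A (φ=+54.4°):
Solar declination: sin δ = sin ε · sin λ_s = sin 23.44° × sin 183.9° = -0.02706, so δ = -1.550°.
cos H₀ = −tan(+54.4°) tan(-1.550°) = 0.0378, H₀ = 1.5330 rad.
Bracket: H₀ sin φ sin δ + cos φ cos δ sin H₀ = 1.5330×0.81310×-0.02706 + 0.58212×0.99963×0.99929 = -0.033730 + 0.581491 = 0.547761.
Q̄ = (S₀/π) × [bracket] = (1361/π) × 0.547761 = 237.30 W/m².
— Configuration B (φ=-52.7°):
cos H₀ = −tan(-52.7°) tan(-18.800°) = -0.4469, H₀ = 2.0341 rad.
Bracket: H₀ sin φ sin δ + cos φ cos δ sin H₀ = 2.0341×-0.79547×-0.32227 + 0.60599×0.94665×0.89460 = 0.521454 + 0.513197 = 1.034651.
Q̄ = (S₀/π) × [bracket] = (1361/π) × 1.034651 = 448.23 W/m².
Ratio Q̄_A / Q̄_B = 237.30 / 448.23 = 0.5294.

Q̄_A / Q̄_B ≈ 0.529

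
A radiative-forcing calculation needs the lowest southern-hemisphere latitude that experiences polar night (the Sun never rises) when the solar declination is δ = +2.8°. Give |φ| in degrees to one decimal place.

|φ| = 87.2°

Polar night requires cos H₀ = −tan φ tan δ ≥ 1, i.e. tan φ tan δ ≤ −1.
The boundary is |tan φ| · |tan δ| = 1, so |φ| = 90° − |δ| = 90° − 2.8° = 87.2° in the southern hemisphere.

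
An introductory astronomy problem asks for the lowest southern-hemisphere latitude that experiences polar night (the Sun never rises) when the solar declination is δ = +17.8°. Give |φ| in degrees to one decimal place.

|φ| = 72.2°

Polar night requires cos H₀ = −tan φ tan δ ≥ 1, i.e. tan φ tan δ ≤ −1.
The boundary is |tan φ| · |tan δ| = 1, so |φ| = 90° − |δ| = 90° − 17.8° = 72.2° in the southern hemisphere.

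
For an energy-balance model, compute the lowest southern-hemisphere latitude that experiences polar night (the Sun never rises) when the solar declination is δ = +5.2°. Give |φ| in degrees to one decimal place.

Polar night requires cos H₀ = −tan φ tan δ ≥ 1, i.e. tan φ tan δ ≤ −1.
The boundary is |tan φ| · |tan δ| = 1, so |φ| = 90° − |δ| = 90° − 5.2° = 84.8° in the southern hemisphere.

|φ| = 84.8°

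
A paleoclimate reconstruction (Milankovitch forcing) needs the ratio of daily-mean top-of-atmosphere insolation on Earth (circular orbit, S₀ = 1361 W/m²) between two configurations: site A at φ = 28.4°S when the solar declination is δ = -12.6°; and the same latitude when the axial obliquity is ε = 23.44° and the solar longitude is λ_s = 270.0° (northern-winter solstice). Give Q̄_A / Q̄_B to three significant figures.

— Configuration A (φ=-28.4°):
cos H₀ = −tan(-28.4°) tan(-12.600°) = -0.1209, H₀ = 1.6920 rad.
Bracket: H₀ sin φ sin δ + cos φ cos δ sin H₀ = 1.6920×-0.47562×-0.21814 + 0.87965×0.97592×0.99267 = 0.175548 + 0.852175 = 1.027723.
Q̄ = (S₀/π) × [bracket] = (1361/π) × 1.027723 = 445.23 W/m².
— Configuration B (φ=-28.4°):
Solar declination: sin δ = sin ε · sin λ_s = sin 23.44° × sin 270.0° = -0.39779, so δ = -23.440°.
cos H₀ = −tan(-28.4°) tan(-23.440°) = -0.2344, H₀ = 1.8074 rad.
Bracket: H₀ sin φ sin δ + cos φ cos δ sin H₀ = 1.8074×-0.47562×-0.39779 + 0.87965×0.91748×0.97213 = 0.341954 + 0.784568 = 1.126522.
Q̄ = (S₀/π) × [bracket] = (1361/π) × 1.126522 = 488.03 W/m².
Ratio Q̄_A / Q̄_B = 445.23 / 488.03 = 0.9123.

Q̄_A / Q̄_B ≈ 0.912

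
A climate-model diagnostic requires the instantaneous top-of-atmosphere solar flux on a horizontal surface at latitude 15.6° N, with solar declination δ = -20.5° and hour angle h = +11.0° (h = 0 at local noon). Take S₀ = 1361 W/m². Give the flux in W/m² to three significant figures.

1.08e+03 W/m²

cos θ_z = sin φ sin δ + cos φ cos δ cos h = -0.094178 + 0.885592 = 0.791414.
Flux = S₀ · cos θ_z = 1361 × 0.791414 = 1077 W/m².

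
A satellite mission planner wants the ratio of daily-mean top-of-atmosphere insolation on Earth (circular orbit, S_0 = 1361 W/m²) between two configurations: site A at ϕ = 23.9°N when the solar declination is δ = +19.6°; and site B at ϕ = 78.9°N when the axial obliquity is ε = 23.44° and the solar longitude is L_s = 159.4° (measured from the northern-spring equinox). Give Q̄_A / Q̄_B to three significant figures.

— Configuration A (ϕ=+23.9°):
cos h₀ = −tan(+23.9°) tan(+19.600°) = -0.1578, h₀ = 1.7293 rad.
Bracket: h₀ sin ϕ sin δ + cos ϕ cos δ sin h₀ = 1.7293×0.40514×0.33545 + 0.91425×0.94206×0.98747 = 0.235019 + 0.850487 = 1.085506.
Q̄ = (S_0/π) × [bracket] = (1361/π) × 1.085506 = 470.26 W/m².
— Configuration B (ϕ=+78.9°):
Solar declination: sin δ = sin ε · sin L_s = sin 23.44° × sin 159.4° = 0.13996, so δ = +8.045°.
cos h₀ = −tan(+78.9°) tan(+8.045°) = -0.7205, h₀ = 2.3753 rad.
Bracket: h₀ sin ϕ sin δ + cos ϕ cos δ sin h₀ = 2.3753×0.98129×0.13996 + 0.19252×0.99016×0.69349 = 0.326227 + 0.132197 = 0.458424.
Q̄ = (S_0/π) × [bracket] = (1361/π) × 0.458424 = 198.60 W/m².
Ratio Q̄_A / Q̄_B = 470.26 / 198.60 = 2.368.

Q̄_A / Q̄_B ≈ 2.37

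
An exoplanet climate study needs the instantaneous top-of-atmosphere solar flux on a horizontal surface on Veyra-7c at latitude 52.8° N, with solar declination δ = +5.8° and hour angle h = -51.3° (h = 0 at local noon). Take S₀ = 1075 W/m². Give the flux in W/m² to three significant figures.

491 W/m²

cos θ_z = sin φ sin δ + cos φ cos δ cos h = 0.080494 + 0.376086 = 0.456580.
Flux = S₀ · cos θ_z = 1075 × 0.456580 = 490.8 W/m².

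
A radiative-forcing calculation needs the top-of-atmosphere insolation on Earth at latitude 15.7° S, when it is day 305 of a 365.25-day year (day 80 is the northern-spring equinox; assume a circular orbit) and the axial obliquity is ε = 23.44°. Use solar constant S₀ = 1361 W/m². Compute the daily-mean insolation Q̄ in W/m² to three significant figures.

Q̄ ≈ 452 W/m²

Solar longitude: λ_s = 360° × (305 − 80)/365.25 = 221.766°.
sin δ = sin 23.44° × sin 221.766° = -0.26496, so δ = -15.365°.
cos H₀ = −tan(-15.7°) tan(-15.365°) = -0.0772, H₀ = 1.6481 rad.
Bracket: H₀ sin φ sin δ + cos φ cos δ sin H₀ = 1.6481×-0.27060×-0.26496 + 0.96269×0.96426×0.99701 = 0.118166 + 0.925508 = 1.043674.
Q̄ = (S₀/π) × [bracket] = (1361/π) × 1.043674 = 452.1 W/m².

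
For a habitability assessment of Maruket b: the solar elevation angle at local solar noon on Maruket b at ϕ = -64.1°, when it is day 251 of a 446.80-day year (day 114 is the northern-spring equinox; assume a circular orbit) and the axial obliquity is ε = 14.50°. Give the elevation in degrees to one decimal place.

12.3°

Solar longitude: L_s = 360° × (251 − 114)/446.80 = 110.385°.
sin δ = sin 14.50° × sin 110.385° = 0.23470, so δ = +13.574°.
At local noon the hour angle is zero, so the zenith angle equals |ϕ − δ| = |-64.1° − (+13.574°)| = 77.674°.
Elevation = 90° − 77.674° = 12.3°.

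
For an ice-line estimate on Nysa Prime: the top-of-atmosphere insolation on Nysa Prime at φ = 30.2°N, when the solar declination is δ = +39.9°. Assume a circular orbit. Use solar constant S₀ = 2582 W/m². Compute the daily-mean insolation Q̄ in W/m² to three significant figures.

cos H₀ = −tan(+30.2°) tan(+39.900°) = -0.4866, H₀ = 2.0790 rad.
Bracket: H₀ sin φ sin δ + cos φ cos δ sin H₀ = 2.0790×0.50302×0.64145 + 0.86427×0.76717×0.87360 = 0.670815 + 0.579234 = 1.250049.
Q̄ = (S₀/π) × [bracket] = (2582/π) × 1.250049 = 1027 W/m².

Q̄ ≈ 1.03e+03 W/m²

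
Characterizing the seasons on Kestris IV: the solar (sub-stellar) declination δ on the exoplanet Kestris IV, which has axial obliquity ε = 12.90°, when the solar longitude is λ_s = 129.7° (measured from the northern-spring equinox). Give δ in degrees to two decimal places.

sin δ = sin ε · sin λ_s = sin 12.90° × sin 129.7° = 0.171769.
δ = arcsin(0.171769) = +9.89°.

δ = +9.89°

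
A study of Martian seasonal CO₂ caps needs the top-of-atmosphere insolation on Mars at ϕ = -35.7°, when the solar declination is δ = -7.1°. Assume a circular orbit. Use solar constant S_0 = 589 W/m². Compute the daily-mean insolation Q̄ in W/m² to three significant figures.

Q̄ ≈ 173 W/m²

cos h₀ = −tan(-35.7°) tan(-7.100°) = -0.0895, h₀ = 1.6604 rad.
Bracket: h₀ sin ϕ sin δ + cos ϕ cos δ sin h₀ = 1.6604×-0.58354×-0.12360 + 0.81208×0.99233×0.99599 = 0.119757 + 0.802620 = 0.922377.
Q̄ = (S_0/π) × [bracket] = (589/π) × 0.922377 = 172.9 W/m².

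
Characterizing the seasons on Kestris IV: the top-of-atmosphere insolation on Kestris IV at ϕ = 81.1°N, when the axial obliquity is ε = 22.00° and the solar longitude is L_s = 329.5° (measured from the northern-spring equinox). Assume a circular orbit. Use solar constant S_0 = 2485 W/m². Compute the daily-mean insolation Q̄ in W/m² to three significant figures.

Q̄ ≈ 0.00 W/m²

Solar declination: sin δ = sin ε · sin L_s = sin 22.00° × sin 329.5° = -0.19013, so δ = -10.960°.
cos h₀ = −tan(+81.1°) tan(-10.960°) = 1.2367 ≥ 1 ⇒ polar night, h₀ = 0 and Q̄ = 0.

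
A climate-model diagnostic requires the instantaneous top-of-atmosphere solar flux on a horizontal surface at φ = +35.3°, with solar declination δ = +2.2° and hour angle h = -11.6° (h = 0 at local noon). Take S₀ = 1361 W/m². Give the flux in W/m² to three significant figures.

1.12e+03 W/m²

cos θ_z = sin φ sin δ + cos φ cos δ cos h = 0.022183 + 0.798879 = 0.821062.
Flux = S₀ · cos θ_z = 1361 × 0.821062 = 1117 W/m².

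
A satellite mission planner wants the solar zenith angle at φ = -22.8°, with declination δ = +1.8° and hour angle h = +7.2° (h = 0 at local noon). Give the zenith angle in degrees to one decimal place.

θ_z = 25.6°

cos θ_z = sin φ sin δ + cos φ cos δ cos h = -0.012172 + 0.914143 = 0.901971.
θ_z = arccos(0.901971) = 25.6°.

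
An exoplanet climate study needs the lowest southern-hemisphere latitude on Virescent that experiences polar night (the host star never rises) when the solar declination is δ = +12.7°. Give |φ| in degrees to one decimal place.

|φ| = 77.3°

Polar night requires cos H₀ = −tan φ tan δ ≥ 1, i.e. tan φ tan δ ≤ −1.
The boundary is |tan φ| · |tan δ| = 1, so |φ| = 90° − |δ| = 90° − 12.7° = 77.3° in the southern hemisphere.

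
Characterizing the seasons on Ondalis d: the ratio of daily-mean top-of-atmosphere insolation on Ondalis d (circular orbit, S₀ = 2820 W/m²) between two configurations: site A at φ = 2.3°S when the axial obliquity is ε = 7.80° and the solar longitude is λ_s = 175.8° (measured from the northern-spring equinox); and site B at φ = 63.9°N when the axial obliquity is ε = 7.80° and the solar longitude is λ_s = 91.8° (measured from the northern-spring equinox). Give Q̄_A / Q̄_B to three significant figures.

Q̄_A / Q̄_B ≈ 1.55

— Configuration A (φ=-2.3°):
Solar declination: sin δ = sin ε · sin λ_s = sin 7.80° × sin 175.8° = 0.00994, so δ = +0.570°.
cos H₀ = −tan(-2.3°) tan(+0.570°) = 0.0004, H₀ = 1.5704 rad.
Bracket: H₀ sin φ sin δ + cos φ cos δ sin H₀ = 1.5704×-0.04013×0.00994 + 0.99919×0.99995×1.00000 = -0.000626 + 0.999140 = 0.998514.
Q̄ = (S₀/π) × [bracket] = (2820/π) × 0.998514 = 896.30 W/m².
— Configuration B (φ=+63.9°):
Solar declination: sin δ = sin ε · sin λ_s = sin 7.80° × sin 91.8° = 0.13565, so δ = +7.796°.
cos H₀ = −tan(+63.9°) tan(+7.796°) = -0.2795, H₀ = 1.8540 rad.
Bracket: H₀ sin φ sin δ + cos φ cos δ sin H₀ = 1.8540×0.89803×0.13565 + 0.43994×0.99076×0.96015 = 0.225850 + 0.418505 = 0.644355.
Q̄ = (S₀/π) × [bracket] = (2820/π) × 0.644355 = 578.39 W/m².
Ratio Q̄_A / Q̄_B = 896.30 / 578.39 = 1.550.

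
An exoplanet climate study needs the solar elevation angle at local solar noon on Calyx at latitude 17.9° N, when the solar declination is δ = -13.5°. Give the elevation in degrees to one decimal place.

58.6°

At local noon the hour angle is zero, so the zenith angle equals |φ − δ| = |+17.9° − (-13.500°)| = 31.400°.
Elevation = 90° − 31.400° = 58.6°.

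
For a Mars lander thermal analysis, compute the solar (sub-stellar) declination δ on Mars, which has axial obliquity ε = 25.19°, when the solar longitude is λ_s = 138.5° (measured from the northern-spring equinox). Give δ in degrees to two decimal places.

δ = +16.38°

sin δ = sin ε · sin λ_s = sin 25.19° × sin 138.5° = 0.282025.
δ = arcsin(0.282025) = +16.38°.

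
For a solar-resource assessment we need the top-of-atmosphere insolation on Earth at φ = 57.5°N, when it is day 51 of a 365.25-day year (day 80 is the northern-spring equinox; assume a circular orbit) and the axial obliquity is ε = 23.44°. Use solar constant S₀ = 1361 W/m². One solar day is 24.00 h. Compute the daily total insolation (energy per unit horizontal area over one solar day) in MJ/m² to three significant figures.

11.2 MJ/m²

Solar longitude: λ_s = 360° × (51 − 80)/365.25 = -28.583°, i.e. -28.583° + 360° = 331.417°.
sin δ = sin 23.44° × sin 331.417° = -0.19032, so δ = -10.971°.
cos H₀ = −tan(+57.5°) tan(-10.971°) = 0.3043, H₀ = 1.2616 rad.
Bracket: H₀ sin φ sin δ + cos φ cos δ sin H₀ = 1.2616×0.84339×-0.19032 + 0.53730×0.98172×0.95258 = -0.202504 + 0.502465 = 0.299961.
Q̄ = (S₀/π) × [bracket] = (1361/π) × 0.299961 = 129.95 W/m².
Daily total = Q̄ × 24.00 h × 3600 s/h = 129.95 × 24.00 × 3600 / 10⁶ = 11.23 MJ/m².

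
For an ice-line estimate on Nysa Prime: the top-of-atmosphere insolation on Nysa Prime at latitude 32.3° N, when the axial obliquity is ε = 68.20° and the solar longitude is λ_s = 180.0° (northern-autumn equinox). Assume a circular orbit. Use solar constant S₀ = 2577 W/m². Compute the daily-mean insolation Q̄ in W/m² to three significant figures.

Solar declination: sin δ = sin ε · sin λ_s = sin 68.20° × sin 180.0° = 0.00000, so δ = +0.000°.
cos H₀ = −tan(+32.3°) tan(+0.000°) = -0.0000, H₀ = 1.5708 rad.
Bracket: H₀ sin φ sin δ + cos φ cos δ sin H₀ = 1.5708×0.53435×0.00000 + 0.84526×1.00000×1.00000 = 0.000000 + 0.845260 = 0.845260.
Q̄ = (S₀/π) × [bracket] = (2577/π) × 0.845260 = 693.4 W/m².

Q̄ ≈ 693 W/m²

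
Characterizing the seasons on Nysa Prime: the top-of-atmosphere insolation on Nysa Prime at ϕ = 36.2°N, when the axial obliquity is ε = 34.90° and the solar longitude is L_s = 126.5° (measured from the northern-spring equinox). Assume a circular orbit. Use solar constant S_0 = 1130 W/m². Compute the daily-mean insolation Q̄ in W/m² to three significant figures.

Solar declination: sin δ = sin ε · sin L_s = sin 34.90° × sin 126.5° = 0.45992, so δ = +27.382°.
cos h₀ = −tan(+36.2°) tan(+27.382°) = -0.3791, h₀ = 1.9596 rad.
Bracket: h₀ sin ϕ sin δ + cos ϕ cos δ sin h₀ = 1.9596×0.59061×0.45992 + 0.80696×0.88796×0.92536 = 0.532293 + 0.663065 = 1.195358.
Q̄ = (S_0/π) × [bracket] = (1130/π) × 1.195358 = 430.0 W/m².

Q̄ ≈ 430 W/m²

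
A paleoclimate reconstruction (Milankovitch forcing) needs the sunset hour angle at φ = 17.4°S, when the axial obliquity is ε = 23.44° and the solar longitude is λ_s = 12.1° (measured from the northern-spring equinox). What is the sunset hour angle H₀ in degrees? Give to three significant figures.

H₀ = 88.5°

Solar declination: sin δ = sin ε · sin λ_s = sin 23.44° × sin 12.1° = 0.08338, so δ = +4.783°.
cos H₀ = −tan φ · tan δ = −tan(-17.4°) × tan(+4.783°) = 0.0262, so H₀ = 1.5446 rad = 88.50°.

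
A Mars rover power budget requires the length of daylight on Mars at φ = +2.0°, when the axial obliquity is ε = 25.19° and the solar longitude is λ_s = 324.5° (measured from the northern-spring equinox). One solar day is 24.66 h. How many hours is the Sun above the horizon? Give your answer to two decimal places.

Solar declination: sin δ = sin ε · sin λ_s = sin 25.19° × sin 324.5° = -0.24716, so δ = -14.309°.
cos H₀ = −tan φ · tan δ = −tan(+2.0°) × tan(-14.309°) = 0.0089, so H₀ = 1.5619 rad = 89.49°.
Daylight = 2H₀/(2π) × 24.66 h = (1.5619/π) × 24.66 = 12.26 h.

12.26 h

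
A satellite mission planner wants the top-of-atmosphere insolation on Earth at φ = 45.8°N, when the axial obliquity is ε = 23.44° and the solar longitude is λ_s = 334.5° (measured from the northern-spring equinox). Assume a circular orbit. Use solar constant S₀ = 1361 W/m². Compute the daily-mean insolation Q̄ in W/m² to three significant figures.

Q̄ ≈ 219 W/m²

Solar declination: sin δ = sin ε · sin λ_s = sin 23.44° × sin 334.5° = -0.17125, so δ = -9.861°.
cos H₀ = −tan(+45.8°) tan(-9.861°) = 0.1787, H₀ = 1.3911 rad.
Bracket: H₀ sin φ sin δ + cos φ cos δ sin H₀ = 1.3911×0.71691×-0.17125 + 0.69717×0.98523×0.98390 = -0.170787 + 0.675814 = 0.505027.
Q̄ = (S₀/π) × [bracket] = (1361/π) × 0.505027 = 218.8 W/m².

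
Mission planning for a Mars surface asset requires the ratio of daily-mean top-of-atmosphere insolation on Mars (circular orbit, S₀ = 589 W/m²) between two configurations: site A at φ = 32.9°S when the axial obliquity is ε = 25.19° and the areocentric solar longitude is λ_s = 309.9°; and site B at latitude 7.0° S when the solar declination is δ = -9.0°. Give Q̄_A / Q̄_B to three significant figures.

— Configuration A (φ=-32.9°):
sin δ = sin 25.19° × sin 309.9° = -0.32652, so δ = -19.058°.
cos H₀ = −tan(-32.9°) tan(-19.058°) = -0.2235, H₀ = 1.7962 rad.
Bracket: H₀ sin φ sin δ + cos φ cos δ sin H₀ = 1.7962×-0.54317×-0.32652 + 0.83962×0.94519×0.97471 = 0.318567 + 0.773530 = 1.092097.
Q̄ = (S₀/π) × [bracket] = (589/π) × 1.092097 = 204.75 W/m².
— Configuration B (φ=-7.0°):
cos H₀ = −tan(-7.0°) tan(-9.000°) = -0.0194, H₀ = 1.5902 rad.
Bracket: H₀ sin φ sin δ + cos φ cos δ sin H₀ = 1.5902×-0.12187×-0.15643 + 0.99255×0.98769×0.99981 = 0.030316 + 0.980145 = 1.010461.
Q̄ = (S₀/π) × [bracket] = (589/π) × 1.010461 = 189.45 W/m².
Ratio Q̄_A / Q̄_B = 204.75 / 189.45 = 1.081.

Q̄_A / Q̄_B ≈ 1.08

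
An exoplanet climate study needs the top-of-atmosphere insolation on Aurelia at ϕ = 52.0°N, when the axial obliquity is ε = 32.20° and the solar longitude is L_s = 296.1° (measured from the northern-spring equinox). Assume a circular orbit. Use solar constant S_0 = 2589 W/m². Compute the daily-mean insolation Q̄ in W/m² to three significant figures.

Q̄ ≈ 71.0 W/m²

Solar declination: sin δ = sin ε · sin L_s = sin 32.20° × sin 296.1° = -0.47854, so δ = -28.590°.
cos h₀ = −tan(+52.0°) tan(-28.590°) = 0.6976, h₀ = 0.7988 rad.
Bracket: h₀ sin ϕ sin δ + cos ϕ cos δ sin h₀ = 0.7988×0.78801×-0.47854 + 0.61566×0.87807×0.71653 = -0.301223 + 0.387351 = 0.086128.
Q̄ = (S_0/π) × [bracket] = (2589/π) × 0.086128 = 70.98 W/m².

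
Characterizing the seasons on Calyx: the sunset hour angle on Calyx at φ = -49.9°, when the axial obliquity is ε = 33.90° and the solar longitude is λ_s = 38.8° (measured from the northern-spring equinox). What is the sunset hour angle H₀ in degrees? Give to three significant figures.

H₀ = 63.7°

Solar declination: sin δ = sin ε · sin λ_s = sin 33.90° × sin 38.8° = 0.34949, so δ = +20.456°.
cos H₀ = −tan φ · tan δ = −tan(-49.9°) × tan(+20.456°) = 0.4430, so H₀ = 1.1119 rad = 63.71°.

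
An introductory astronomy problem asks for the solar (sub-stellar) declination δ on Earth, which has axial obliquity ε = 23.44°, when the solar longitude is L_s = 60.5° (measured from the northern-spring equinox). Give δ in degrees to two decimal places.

sin δ = sin ε · sin L_s = sin 23.44° × sin 60.5° = 0.346217.
δ = arcsin(0.346217) = +20.26°.

δ = +20.26°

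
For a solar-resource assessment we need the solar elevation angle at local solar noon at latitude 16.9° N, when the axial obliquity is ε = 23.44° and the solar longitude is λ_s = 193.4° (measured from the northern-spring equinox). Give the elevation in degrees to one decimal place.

67.8°

Solar declination: sin δ = sin ε · sin λ_s = sin 23.44° × sin 193.4° = -0.09219, so δ = -5.289°.
At local noon the hour angle is zero, so the zenith angle equals |φ − δ| = |+16.9° − (-5.289°)| = 22.189°.
Elevation = 90° − 22.189° = 67.8°.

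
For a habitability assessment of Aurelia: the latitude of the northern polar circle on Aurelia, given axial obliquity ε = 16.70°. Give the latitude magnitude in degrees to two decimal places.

The polar circle is the lowest latitude that experiences at least one full rotation of continuous daylight at the northern-summer solstice; it lies at |φ| = 90° − ε = 90° − 16.70° = 73.30°.

73.30°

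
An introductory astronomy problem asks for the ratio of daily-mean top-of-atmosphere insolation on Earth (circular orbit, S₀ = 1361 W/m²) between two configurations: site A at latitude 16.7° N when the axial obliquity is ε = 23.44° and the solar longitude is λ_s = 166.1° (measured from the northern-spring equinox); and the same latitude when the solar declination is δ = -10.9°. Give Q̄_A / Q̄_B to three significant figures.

Q̄_A / Q̄_B ≈ 1.16

— Configuration A (φ=+16.7°):
Solar declination: sin δ = sin ε · sin λ_s = sin 23.44° × sin 166.1° = 0.09556, so δ = +5.484°.
cos H₀ = −tan(+16.7°) tan(+5.484°) = -0.0288, H₀ = 1.5996 rad.
Bracket: H₀ sin φ sin δ + cos φ cos δ sin H₀ = 1.5996×0.28736×0.09556 + 0.95782×0.99542×0.99959 = 0.043925 + 0.953042 = 0.996967.
Q̄ = (S₀/π) × [bracket] = (1361/π) × 0.996967 = 431.91 W/m².
— Configuration B (φ=+16.7°):
cos H₀ = −tan(+16.7°) tan(-10.900°) = 0.0578, H₀ = 1.5130 rad.
Bracket: H₀ sin φ sin δ + cos φ cos δ sin H₀ = 1.5130×0.28736×-0.18910 + 0.95782×0.98196×0.99833 = -0.082216 + 0.938970 = 0.856754.
Q̄ = (S₀/π) × [bracket] = (1361/π) × 0.856754 = 371.16 W/m².
Ratio Q̄_A / Q̄_B = 431.91 / 371.16 = 1.164.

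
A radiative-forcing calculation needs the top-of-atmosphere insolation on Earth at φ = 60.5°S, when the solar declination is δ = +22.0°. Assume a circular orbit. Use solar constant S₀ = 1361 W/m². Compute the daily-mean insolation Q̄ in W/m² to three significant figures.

Q̄ ≈ 28.9 W/m²

cos H₀ = −tan(-60.5°) tan(+22.000°) = 0.7141, H₀ = 0.7754 rad.
Bracket: H₀ sin φ sin δ + cos φ cos δ sin H₀ = 0.7754×-0.87036×0.37461 + 0.49242×0.92718×0.70003 = -0.252816 + 0.319607 = 0.066791.
Q̄ = (S₀/π) × [bracket] = (1361/π) × 0.066791 = 28.94 W/m².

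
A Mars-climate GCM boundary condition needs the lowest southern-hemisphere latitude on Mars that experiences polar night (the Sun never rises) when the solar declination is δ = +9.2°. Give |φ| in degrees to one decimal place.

|φ| = 80.8°

Polar night requires cos H₀ = −tan φ tan δ ≥ 1, i.e. tan φ tan δ ≤ −1.
The boundary is |tan φ| · |tan δ| = 1, so |φ| = 90° − |δ| = 90° − 9.2° = 80.8° in the southern hemisphere.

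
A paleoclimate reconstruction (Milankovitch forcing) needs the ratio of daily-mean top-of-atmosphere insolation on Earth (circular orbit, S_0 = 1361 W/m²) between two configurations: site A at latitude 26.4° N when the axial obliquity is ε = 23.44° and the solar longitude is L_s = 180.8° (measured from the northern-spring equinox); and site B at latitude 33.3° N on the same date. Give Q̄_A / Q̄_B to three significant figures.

Q̄_A / Q̄_B ≈ 1.07

— Configuration A (ϕ=+26.4°):
Solar declination: sin δ = sin ε · sin L_s = sin 23.44° × sin 180.8° = -0.00555, so δ = -0.318°.
cos h₀ = −tan(+26.4°) tan(-0.318°) = 0.0028, h₀ = 1.5680 rad.
Bracket: h₀ sin ϕ sin δ + cos ϕ cos δ sin h₀ = 1.5680×0.44464×-0.00555 + 0.89571×0.99998×1.00000 = -0.003869 + 0.895692 = 0.891823.
Q̄ = (S_0/π) × [bracket] = (1361/π) × 0.891823 = 386.36 W/m².
— Configuration B (ϕ=+33.3°):
cos h₀ = −tan(+33.3°) tan(-0.318°) = 0.0036, h₀ = 1.5671 rad.
Bracket: h₀ sin ϕ sin δ + cos ϕ cos δ sin h₀ = 1.5671×0.54902×-0.00555 + 0.83581×0.99998×0.99999 = -0.004775 + 0.835785 = 0.831010.
Q̄ = (S_0/π) × [bracket] = (1361/π) × 0.831010 = 360.01 W/m².
Ratio Q̄_A / Q̄_B = 386.36 / 360.01 = 1.073.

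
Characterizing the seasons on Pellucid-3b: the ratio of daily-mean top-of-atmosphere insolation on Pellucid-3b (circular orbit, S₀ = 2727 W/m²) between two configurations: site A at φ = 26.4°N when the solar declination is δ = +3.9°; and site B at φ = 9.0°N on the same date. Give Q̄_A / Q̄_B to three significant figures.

— Configuration A (φ=+26.4°):
cos H₀ = −tan(+26.4°) tan(+3.900°) = -0.0338, H₀ = 1.6046 rad.
Bracket: H₀ sin φ sin δ + cos φ cos δ sin H₀ = 1.6046×0.44464×0.06802 + 0.89571×0.99768×0.99943 = 0.048530 + 0.893123 = 0.941653.
Q̄ = (S₀/π) × [bracket] = (2727/π) × 0.941653 = 817.38 W/m².
— Configuration B (φ=+9.0°):
cos H₀ = −tan(+9.0°) tan(+3.900°) = -0.0108, H₀ = 1.5816 rad.
Bracket: H₀ sin φ sin δ + cos φ cos δ sin H₀ = 1.5816×0.15643×0.06802 + 0.98769×0.99768×0.99994 = 0.016829 + 0.985339 = 1.002168.
Q̄ = (S₀/π) × [bracket] = (2727/π) × 1.002168 = 869.91 W/m².
Ratio Q̄_A / Q̄_B = 817.38 / 869.91 = 0.9396.

Q̄_A / Q̄_B ≈ 0.940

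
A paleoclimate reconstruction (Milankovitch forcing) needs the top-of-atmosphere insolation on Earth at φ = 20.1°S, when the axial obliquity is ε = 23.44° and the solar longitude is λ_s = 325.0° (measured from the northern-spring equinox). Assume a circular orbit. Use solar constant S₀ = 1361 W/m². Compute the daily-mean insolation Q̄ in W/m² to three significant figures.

Q̄ ≈ 451 W/m²

Solar declination: sin δ = sin ε · sin λ_s = sin 23.44° × sin 325.0° = -0.22816, so δ = -13.189°.
cos H₀ = −tan(-20.1°) tan(-13.189°) = -0.0858, H₀ = 1.6567 rad.
Bracket: H₀ sin φ sin δ + cos φ cos δ sin H₀ = 1.6567×-0.34366×-0.22816 + 0.93909×0.97362×0.99632 = 0.129901 + 0.910952 = 1.040853.
Q̄ = (S₀/π) × [bracket] = (1361/π) × 1.040853 = 450.9 W/m².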